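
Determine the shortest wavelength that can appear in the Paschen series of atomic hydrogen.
820.13862 nm

The series limit corresponds to the transition from n = ∞ to n = 3.
This is the highest energy (shortest wavelength) transition in the Paschen series.

E_∞ = 0 eV
E_3 = -13.6057 / 3² = -1.511744444 eV

Energy at series limit:
ΔE = E_∞ - E_3 = 0 - (-1.511744444) = 1.511744444 eV
λ = hc/E = 1239.84 eV·nm / 1.511744444 eV = 820.13862 nm

This energy equals the ionization energy from the n = 3 state of hydrogen.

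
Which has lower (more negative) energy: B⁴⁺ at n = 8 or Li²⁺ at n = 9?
B⁴⁺ at n = 8 (E = -5.31 eV)

Using E_n = -13.6057 Z² / n² eV:

B⁴⁺ (Z = 5) at n = 8:
E = -13.6057 × 5² / 8² = -13.6057 × 25 / 64 = -5.31473 eV

Li²⁺ (Z = 3) at n = 9:
E = -13.6057 × 3² / 9² = -13.6057 × 9 / 81 = -1.51174 eV

Since -5.31473 eV < -1.51174 eV,
B⁴⁺ at n = 8 is more tightly bound (requires more energy to ionize).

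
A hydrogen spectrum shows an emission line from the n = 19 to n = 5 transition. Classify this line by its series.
Pfund series

The spectral series in hydrogen are named based on the final (lower) energy level:
- Lyman series: n_final = 1 (ultraviolet)
- Balmer series: n_final = 2 (visible/near-UV)
- Paschen series: n_final = 3 (infrared)
- Brackett series: n_final = 4 (infrared)
- Pfund series: n_final = 5 (far infrared)

Since this transition ends at n = 5, it belongs to the Pfund series.

For reference, this 19 → 5 line has photon energy
ΔE = 13.6057 eV × (1/5² - 1/19²) = 0.50653908033 eV,
corresponding to wavelength λ = hc/ΔE = 1239.84 eV·nm / 0.50653908033 eV = 2447.66899 nm in the far infrared region.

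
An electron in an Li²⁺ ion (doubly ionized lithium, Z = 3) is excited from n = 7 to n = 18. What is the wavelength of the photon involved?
584.53516 nm

First, find the transition energy using E_n = -13.6057 Z² / n² eV:
E_7 = -13.6057 × 3² / 7² = -2.499006122 eV
E_18 = -13.6057 × 3² / 18² = -0.377936111 eV

Photon energy: |ΔE| = |E_18 - E_7| = 2.121070011 eV

Convert to wavelength using E = hc/λ with hc = 1239.84 eV·nm:
λ = hc/E = 1239.84 eV·nm / 2.121070011 eV
λ = 584.53516 nm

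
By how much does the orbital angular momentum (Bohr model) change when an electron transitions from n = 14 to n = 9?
5.27286e-34 J·s (or 5ℏ)

In the Bohr model, L_n = nℏ where ℏ = 1.0545718e-34 J·s.

L_14 = 14ℏ = 1.4764005e-33 J·s
L_9 = 9ℏ = 9.4911462e-34 J·s

ΔL = L_14 - L_9 = (14 - 9)ℏ = 5ℏ
ΔL = 5 × 1.0545718e-34 J·s = 5.27286e-34 J·s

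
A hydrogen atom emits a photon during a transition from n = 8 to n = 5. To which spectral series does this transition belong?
Pfund series

The spectral series in hydrogen are named based on the final (lower) energy level:
- Lyman series: n_final = 1 (ultraviolet)
- Balmer series: n_final = 2 (visible/near-UV)
- Paschen series: n_final = 3 (infrared)
- Brackett series: n_final = 4 (infrared)
- Pfund series: n_final = 5 (far infrared)

Since this transition ends at n = 5, it belongs to the Pfund series.

For reference, this 8 → 5 line has photon energy
ΔE = 13.6057 eV × (1/5² - 1/8²) = 0.33163894 eV,
corresponding to wavelength λ = hc/ΔE = 1239.84 eV·nm / 0.33163894 eV = 3738.52 nm in the far infrared region.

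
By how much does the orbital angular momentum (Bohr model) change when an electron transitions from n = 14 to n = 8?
6.32743e-34 J·s (or 6ℏ)

In the Bohr model, L_n = nℏ where ℏ = 1.0545718e-34 J·s.

L_14 = 14ℏ = 1.4764005e-33 J·s
L_8 = 8ℏ = 8.4365744e-34 J·s

ΔL = L_14 - L_8 = (14 - 8)ℏ = 6ℏ
ΔL = 6 × 1.0545718e-34 J·s = 6.32743e-34 J·s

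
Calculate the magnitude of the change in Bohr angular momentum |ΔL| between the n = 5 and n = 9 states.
4.22e-34 J·s (or 4ℏ)

In the Bohr model, L_n = nℏ where ℏ = 1.0546e-34 J·s.

L_9 = 9ℏ = 9.4914e-34 J·s
L_5 = 5ℏ = 5.2730e-34 J·s

ΔL = L_9 - L_5 = (9 - 5)ℏ = 4ℏ
ΔL = 4 × 1.0546e-34 J·s = 4.22e-34 J·s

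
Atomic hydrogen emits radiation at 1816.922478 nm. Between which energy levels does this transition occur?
n = 9 → n = 4

First, find the photon energy from the wavelength (hc = 1239.84 eV·nm):
E = hc/λ = 1239.84 eV·nm / 1816.922478 nm = 0.68238464 eV

The energy levels of hydrogen satisfy E_n = -13.6057 / n² eV, so an emission n_i → n_f releases
ΔE = 13.6057 × (1/n_f² − 1/n_i²) eV.

Setting ΔE equal to the photon energy:
1/n_f² − 1/n_i² = 0.68238464 / 13.6057 = 0.050154321

Since 1/n_i² must be positive, we need 1/n_f² > 0.050154321, i.e. n_f ≤ 4. For each allowed n_f, solve n_i = (1/n_f² − 0.050154321)^(−1/2) and check whether it is a whole number:
  n_f = 1: 1/n_i² = 1.000000000 − 0.050154321 = 0.949845679 → n_i = 1.026  (not an integer) ✗
  n_f = 2: 1/n_i² = 0.250000000 − 0.050154321 = 0.199845679 → n_i = 2.237  (not an integer) ✗
  n_f = 3: 1/n_i² = 0.111111111 − 0.050154321 = 0.060956790 → n_i = 4.050  (not an integer) ✗
  n_f = 4: 1/n_i² = 0.062500000 − 0.050154321 = 0.012345679 → n_i = 9.000  → integer, n_i = 9 ✓

Only n_f = 4 gives an integer upper level, n_i = 9.

The transition is from n = 9 to n = 4 (emission).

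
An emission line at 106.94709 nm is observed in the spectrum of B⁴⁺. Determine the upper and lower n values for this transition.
n = 13 → n = 5

First, find the photon energy from the wavelength (hc = 1239.84 eV·nm):
E = hc/λ = 1239.84 eV·nm / 106.94709 nm = 11.593022 eV

The energy levels of B⁴⁺ satisfy E_n = -13.6057 × 5² / n² eV, so an emission n_i → n_f releases
ΔE = 13.6057 × 5² × (1/n_f² − 1/n_i²) eV.

Setting ΔE equal to the photon energy:
1/n_f² − 1/n_i² = 11.593022 / (13.6057 × 5²) = 0.034082839

Since 1/n_i² must be positive, we need 1/n_f² > 0.034082839, i.e. n_f ≤ 5. For each allowed n_f, solve n_i = (1/n_f² − 0.034082839)^(−1/2) and check whether it is a whole number:
  n_f = 1: 1/n_i² = 1.000000000 − 0.034082839 = 0.965917161 → n_i = 1.017  (not an integer) ✗
  n_f = 2: 1/n_i² = 0.250000000 − 0.034082839 = 0.215917161 → n_i = 2.152  (not an integer) ✗
  n_f = 3: 1/n_i² = 0.111111111 − 0.034082839 = 0.077028272 → n_i = 3.603  (not an integer) ✗
  n_f = 4: 1/n_i² = 0.062500000 − 0.034082839 = 0.028417161 → n_i = 5.932  (not an integer) ✗
  n_f = 5: 1/n_i² = 0.040000000 − 0.034082839 = 0.005917161 → n_i = 13.000  → integer, n_i = 13 ✓

Only n_f = 5 gives an integer upper level, n_i = 13.

The transition is from n = 13 to n = 5 (emission).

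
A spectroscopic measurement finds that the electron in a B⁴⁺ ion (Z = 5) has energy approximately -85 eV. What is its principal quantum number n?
n = 2

The exact energy levels follow E_n = -13.6057 Z² / n² eV with Z = 5.

The measured value (-85 eV) is reported to only 2 significant figures, so we must test candidate n values and see which one matches to that precision.

Candidate energies:
  n = 1:  E = -13.6057 × 5² / 1² = -340.14250 eV
  n = 2:  E = -13.6057 × 5² / 2² = -85.03563 eV  ← matches
  n = 3:  E = -13.6057 × 5² / 3² = -37.79361 eV
  n = 4:  E = -13.6057 × 5² / 4² = -21.25891 eV

Checking against the measurement of -85 eV (2 sig figs), only n = 2 agrees:
E_2 = -85.03563 eV, which rounds to -85 eV ✓

Therefore n = 2.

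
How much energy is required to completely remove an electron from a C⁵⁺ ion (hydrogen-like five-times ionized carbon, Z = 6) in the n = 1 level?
489.81 eV

The ionization energy is the energy needed to remove the electron completely (n → ∞).

For a hydrogen-like ion with Z = 6, E_n = -13.6057 Z² / n² eV.

At n = 1: E_1 = -13.6057 × 6² / 1² = -489.80520 eV
At n = ∞: E_∞ = 0 eV

Ionization energy = E_∞ - E_1 = 0 - (-489.80520) = 489.80520 eV
Ionization energy ≈ 489.81 eV

This is also called the binding energy of the electron in state n = 1.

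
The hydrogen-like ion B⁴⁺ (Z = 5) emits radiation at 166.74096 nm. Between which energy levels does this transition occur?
n = 13 → n = 6

First, find the photon energy from the wavelength (hc = 1239.84 eV·nm):
E = hc/λ = 1239.84 eV·nm / 166.74096 nm = 7.4357255 eV

The energy levels of B⁴⁺ satisfy E_n = -13.6057 × 5² / n² eV, so an emission n_i → n_f releases
ΔE = 13.6057 × 5² × (1/n_f² − 1/n_i²) eV.

Setting ΔE equal to the photon energy:
1/n_f² − 1/n_i² = 7.4357255 / (13.6057 × 5²) = 0.021860619

Since 1/n_i² must be positive, we need 1/n_f² > 0.021860619, i.e. n_f ≤ 6. For each allowed n_f, solve n_i = (1/n_f² − 0.021860619)^(−1/2) and check whether it is a whole number:
  n_f = 1: 1/n_i² = 1.000000000 − 0.021860619 = 0.978139381 → n_i = 1.011  (not an integer) ✗
  n_f = 2: 1/n_i² = 0.250000000 − 0.021860619 = 0.228139381 → n_i = 2.094  (not an integer) ✗
  n_f = 3: 1/n_i² = 0.111111111 − 0.021860619 = 0.089250492 → n_i = 3.347  (not an integer) ✗
  n_f = 4: 1/n_i² = 0.062500000 − 0.021860619 = 0.040639381 → n_i = 4.961  (not an integer) ✗
  n_f = 5: 1/n_i² = 0.040000000 − 0.021860619 = 0.018139381 → n_i = 7.425  (not an integer) ✗
  n_f = 6: 1/n_i² = 0.027777778 − 0.021860619 = 0.005917159 → n_i = 13.000  → integer, n_i = 13 ✓

Only n_f = 6 gives an integer upper level, n_i = 13.

The transition is from n = 13 to n = 6 (emission).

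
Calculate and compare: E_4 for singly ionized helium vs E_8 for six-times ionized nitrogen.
N⁶⁺ at n = 8 (E = -10.4169 eV)

Using E_n = -13.6057 Z² / n² eV:

He⁺ (Z = 2) at n = 4:
E = -13.6057 × 2² / 4² = -13.6057 × 4 / 16 = -3.4014250 eV

N⁶⁺ (Z = 7) at n = 8:
E = -13.6057 × 7² / 8² = -13.6057 × 49 / 64 = -10.4168641 eV

Since -10.4168641 eV < -3.4014250 eV,
N⁶⁺ at n = 8 is more tightly bound (requires more energy to ionize).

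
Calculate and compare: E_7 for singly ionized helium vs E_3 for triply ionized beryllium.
Be³⁺ at n = 3 (E = -24.1879 eV)

Using E_n = -13.6057 Z² / n² eV:

He⁺ (Z = 2) at n = 7:
E = -13.6057 × 2² / 7² = -13.6057 × 4 / 49 = -1.1106694 eV

Be³⁺ (Z = 4) at n = 3:
E = -13.6057 × 4² / 3² = -13.6057 × 16 / 9 = -24.1879111 eV

Since -24.1879111 eV < -1.1106694 eV,
Be³⁺ at n = 3 is more tightly bound (requires more energy to ionize).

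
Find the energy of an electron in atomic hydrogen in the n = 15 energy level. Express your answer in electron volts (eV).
-0.060470 eV

The energy levels of a hydrogen-like atom are given by:
E_n = -13.6057 eV / n²

For n = 15:
E_15 = -13.6057 eV / 15²
E_15 = -13.6057 eV / 225
E_15 = -0.060470 eV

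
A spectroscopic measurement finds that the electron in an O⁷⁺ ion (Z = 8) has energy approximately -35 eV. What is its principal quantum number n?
n = 5

The exact energy levels follow E_n = -13.6057 Z² / n² eV with Z = 8.

The measured value (-35 eV) is reported to only 2 significant figures, so we must test candidate n values and see which one matches to that precision.

Candidate energies:
  n = 3:  E = -13.6057 × 8² / 3² = -96.75164 eV
  n = 4:  E = -13.6057 × 8² / 4² = -54.42280 eV
  n = 5:  E = -13.6057 × 8² / 5² = -34.83059 eV  ← matches
  n = 6:  E = -13.6057 × 8² / 6² = -24.18791 eV
  n = 7:  E = -13.6057 × 8² / 7² = -17.77071 eV

Checking against the measurement of -35 eV (2 sig figs), only n = 5 agrees:
E_5 = -34.83059 eV, which rounds to -35 eV ✓

Therefore n = 5.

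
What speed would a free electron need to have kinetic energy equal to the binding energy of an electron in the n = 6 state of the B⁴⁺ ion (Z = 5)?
1.8231e+06 m/s (or 0.61% of c)

The binding energy at n = 6 for B⁴⁺ is:
E_6 = -13.6057 × 5²/6² = -9.4484028 eV
|E_6| = 9.4484028 eV

Convert to Joules:
KE = 9.4484028 eV × (1.602177 × 10⁻¹⁹ J/eV) = 1.513801e-18 J

Using KE = ½mv²:
v = √(2·KE/m_e)
v = √(2 × 1.513801e-18 J / 9.10938 × 10⁻³¹ kg)
v = 1.8231e+06 m/s

This is approximately 0.61% the speed of light.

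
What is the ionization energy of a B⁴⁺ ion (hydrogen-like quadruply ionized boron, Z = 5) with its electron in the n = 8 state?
5.31 eV

The ionization energy is the energy needed to remove the electron completely (n → ∞).

For a hydrogen-like ion with Z = 5, E_n = -13.6057 Z² / n² eV.

At n = 8: E_8 = -13.6057 × 5² / 8² = -5.31473 eV
At n = ∞: E_∞ = 0 eV

Ionization energy = E_∞ - E_8 = 0 - (-5.31473) = 5.31473 eV
Ionization energy ≈ 5.31 eV

This is also called the binding energy of the electron in state n = 8.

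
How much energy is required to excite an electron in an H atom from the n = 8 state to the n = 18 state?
0.170596 eV

The energy levels of a hydrogen-like atom are E_n = -13.6057 eV / n².

Energy at n = 8: E_8 = -13.6057 / 8² = -0.212589063 eV
Energy at n = 18: E_18 = -13.6057 / 18² = -0.041992901 eV

The excitation energy is the difference:
ΔE = E_18 - E_8
ΔE = -0.041992901 - (-0.212589063)
ΔE = 0.170596 eV

Since this is positive, energy must be absorbed (photon absorption).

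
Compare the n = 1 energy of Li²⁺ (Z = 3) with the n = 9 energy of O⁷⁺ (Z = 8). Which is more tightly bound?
Li²⁺ at n = 1 (E = -122.451300 eV)

Using E_n = -13.6057 Z² / n² eV:

Li²⁺ (Z = 3) at n = 1:
E = -13.6057 × 3² / 1² = -13.6057 × 9 / 1 = -122.451300000 eV

O⁷⁺ (Z = 8) at n = 9:
E = -13.6057 × 8² / 9² = -13.6057 × 64 / 81 = -10.750182716 eV

Since -122.451300000 eV < -10.750182716 eV,
Li²⁺ at n = 1 is more tightly bound (requires more energy to ionize).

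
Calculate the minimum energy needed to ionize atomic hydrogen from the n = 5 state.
0.544228 eV

The ionization energy is the energy needed to remove the electron completely (n → ∞).

For hydrogen, E_n = -13.6057 eV / n².

At n = 5: E_5 = -13.6057 / 5² = -0.544228000 eV
At n = ∞: E_∞ = 0 eV

Ionization energy = E_∞ - E_5 = 0 - (-0.544228000) = 0.544228000 eV
Ionization energy ≈ 0.544228 eV

This is also called the binding energy of the electron in state n = 5.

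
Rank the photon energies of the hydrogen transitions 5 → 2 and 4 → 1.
4 → 1

Calculate the energy for each transition:

Transition 5 → 2:
ΔE₁ = |E_2 - E_5| = |-13.6057/2² - (-13.6057/5²)|
ΔE₁ = |-3.401425000 - (-0.544228000)| = 2.857197 eV

Transition 4 → 1:
ΔE₂ = |E_1 - E_4| = |-13.6057/1² - (-13.6057/4²)|
ΔE₂ = |-13.605700000 - (-0.850356250)| = 12.755344 eV

Since 12.755344 eV > 2.857197 eV, the transition 4 → 1 emits the more energetic photon.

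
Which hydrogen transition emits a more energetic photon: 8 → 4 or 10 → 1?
10 → 1

Calculate the energy for each transition:

Transition 8 → 4:
ΔE₁ = |E_4 - E_8| = |-13.6057/4² - (-13.6057/8²)|
ΔE₁ = |-0.850356250000 - (-0.212589062500)| = 0.637767188 eV

Transition 10 → 1:
ΔE₂ = |E_1 - E_10| = |-13.6057/1² - (-13.6057/10²)|
ΔE₂ = |-13.605700000000 - (-0.136057000000)| = 13.469643000 eV

Since 13.469643000 eV > 0.637767188 eV, the transition 10 → 1 emits the more energetic photon.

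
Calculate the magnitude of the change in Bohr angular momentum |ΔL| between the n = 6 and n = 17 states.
1.16e-33 J·s (or 11ℏ)

In the Bohr model, L_n = nℏ where ℏ = 1.0546e-34 J·s.

L_17 = 17ℏ = 1.7928e-33 J·s
L_6 = 6ℏ = 6.3276e-34 J·s

ΔL = L_17 - L_6 = (17 - 6)ℏ = 11ℏ
ΔL = 11 × 1.0546e-34 J·s = 1.16e-33 J·s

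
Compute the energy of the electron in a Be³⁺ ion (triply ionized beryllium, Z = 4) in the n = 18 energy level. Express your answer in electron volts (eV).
-0.672 eV

The energy levels of a hydrogen-like atom are given by:
E_n = -13.6057 Z² / n² eV  (with Z = 4 for Be³⁺)

For n = 18:
E_18 = -13.6057 × 4² / 18²
E_18 = -13.6057 × 16 / 324
E_18 = -0.672 eV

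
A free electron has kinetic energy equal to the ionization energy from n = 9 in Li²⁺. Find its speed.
7.2923e+05 m/s (or 0.24% of c)

The binding energy at n = 9 for Li²⁺ is:
E_9 = -13.6057 × 3²/9² = -1.5117444 eV
|E_9| = 1.5117444 eV

Convert to Joules:
KE = 1.5117444 eV × (1.602177 × 10⁻¹⁹ J/eV) = 2.422082e-19 J

Using KE = ½mv²:
v = √(2·KE/m_e)
v = √(2 × 2.422082e-19 J / 9.10938 × 10⁻³¹ kg)
v = 7.2923e+05 m/s

This is approximately 0.24% the speed of light.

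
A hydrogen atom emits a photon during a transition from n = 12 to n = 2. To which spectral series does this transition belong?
Balmer series

The spectral series in hydrogen are named based on the final (lower) energy level:
- Lyman series: n_final = 1 (ultraviolet)
- Balmer series: n_final = 2 (visible/near-UV)
- Paschen series: n_final = 3 (infrared)
- Brackett series: n_final = 4 (infrared)
- Pfund series: n_final = 5 (far infrared)

Since this transition ends at n = 2, it belongs to the Balmer series.

For reference, this 12 → 2 line has photon energy
ΔE = 13.6057 eV × (1/2² - 1/12²) = 3.306940972 eV,
corresponding to wavelength λ = hc/ΔE = 1239.84 eV·nm / 3.306940972 eV = 374.92051 nm in the visible/near-UV region.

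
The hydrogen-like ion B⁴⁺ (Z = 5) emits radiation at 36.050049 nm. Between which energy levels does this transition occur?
n = 10 → n = 3

First, find the photon energy from the wavelength (hc = 1239.84 eV·nm):
E = hc/λ = 1239.84 eV·nm / 36.050049 nm = 34.392186 eV

The energy levels of B⁴⁺ satisfy E_n = -13.6057 × 5² / n² eV, so an emission n_i → n_f releases
ΔE = 13.6057 × 5² × (1/n_f² − 1/n_i²) eV.

Setting ΔE equal to the photon energy:
1/n_f² − 1/n_i² = 34.392186 / (13.6057 × 5²) = 0.10111111

Since 1/n_i² must be positive, we need 1/n_f² > 0.10111111, i.e. n_f ≤ 3. For each allowed n_f, solve n_i = (1/n_f² − 0.10111111)^(−1/2) and check whether it is a whole number:
  n_f = 1: 1/n_i² = 1.00000000 − 0.10111111 = 0.89888889 → n_i = 1.055  (not an integer) ✗
  n_f = 2: 1/n_i² = 0.25000000 − 0.10111111 = 0.14888889 → n_i = 2.592  (not an integer) ✗
  n_f = 3: 1/n_i² = 0.11111111 − 0.10111111 = 0.01000000 → n_i = 10.000  → integer, n_i = 10 ✓

Only n_f = 3 gives an integer upper level, n_i = 10.

The transition is from n = 10 to n = 3 (emission).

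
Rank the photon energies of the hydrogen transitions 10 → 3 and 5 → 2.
5 → 2

Calculate the energy for each transition:

Transition 10 → 3:
ΔE₁ = |E_3 - E_10| = |-13.6057/3² - (-13.6057/10²)|
ΔE₁ = |-1.511744444 - (-0.136057000)| = 1.375687 eV

Transition 5 → 2:
ΔE₂ = |E_2 - E_5| = |-13.6057/2² - (-13.6057/5²)|
ΔE₂ = |-3.401425000 - (-0.544228000)| = 2.857197 eV

Since 2.857197 eV > 1.375687 eV, the transition 5 → 2 emits the more energetic photon.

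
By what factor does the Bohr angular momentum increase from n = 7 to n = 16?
2.286

In the Bohr model, L_n = nℏ, so the ratio is purely the ratio of quantum numbers:

L_16/L_7 = 16ℏ / 7ℏ = 16/7 = 2.286

The angular momentum scales linearly with n.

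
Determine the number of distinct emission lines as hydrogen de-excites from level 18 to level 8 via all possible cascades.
55

The electron can occupy levels n = 8, 9, ..., 18 during de-excitation — that is m = 18 - 8 + 1 = 11 distinct levels.

The number of distinct spectral lines equals the number of ways to choose 2 of these m levels (each pair gives one possible emission transition):

Number of lines = m(m-1)/2 = 11×10/2 = 55

These correspond to all possible transitions between the 11 levels:
18 → 17, 18 → 16, 18 → 15, 18 → 14, 18 → 13, 18 → 12, 18 → 11, 18 → 10...

Each transition produces a photon with a unique energy (and thus wavelength). This count does not depend on Z.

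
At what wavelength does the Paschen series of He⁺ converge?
205.034655 nm

The series limit corresponds to the transition from n = ∞ to n = 3.
This is the highest energy (shortest wavelength) transition in the Paschen series.

E_∞ = 0 eV
E_3 = -13.6057 × 2² / 3² = -6.0469777778 eV

Energy at series limit:
ΔE = E_∞ - E_3 = 0 - (-6.0469777778) = 6.0469777778 eV
λ = hc/E = 1239.84 eV·nm / 6.0469777778 eV = 205.034655 nm

This energy equals the ionization energy from the n = 3 state of He⁺.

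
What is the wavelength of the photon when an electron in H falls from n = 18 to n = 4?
1533.7657 nm

First, find the transition energy using E_n = -13.6057 / n² eV:
E_18 = -13.6057 / 18² = -0.0419929012 eV
E_4 = -13.6057 / 4² = -0.8503562500 eV

Photon energy: |ΔE| = |E_4 - E_18| = 0.8083633488 eV

Convert to wavelength using E = hc/λ with hc = 1239.84 eV·nm:
λ = hc/E = 1239.84 eV·nm / 0.8083633488 eV
λ = 1533.7657 nm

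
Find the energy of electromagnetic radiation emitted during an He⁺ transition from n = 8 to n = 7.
0.2603 eV

The energy levels are E_n = -13.6057 Z² eV / n².

Energy at n = 8: E_8 = -13.6057 × 2² / 8² = -0.8503563 eV
Energy at n = 7: E_7 = -13.6057 × 2² / 7² = -1.1106694 eV

For emission (electron falling to lower state), the photon energy is:
E_photon = E_8 - E_7 = |-0.8503563 - (-1.1106694)|
E_photon = 0.2603 eV

This energy is carried away by the emitted photon.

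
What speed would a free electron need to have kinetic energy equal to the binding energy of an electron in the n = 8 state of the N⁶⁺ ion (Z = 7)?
1.914e+06 m/s (or 0.6385% of c)

The binding energy at n = 8 for N⁶⁺ is:
E_8 = -13.6057 × 7²/8² = -10.416864 eV
|E_8| = 10.416864 eV

Convert to Joules:
KE = 10.416864 eV × (1.602177 × 10⁻¹⁹ J/eV) = 1.66897e-18 J

Using KE = ½mv²:
v = √(2·KE/m_e)
v = √(2 × 1.66897e-18 J / 9.10938 × 10⁻³¹ kg)
v = 1.914e+06 m/s

This is approximately 0.6385% the speed of light.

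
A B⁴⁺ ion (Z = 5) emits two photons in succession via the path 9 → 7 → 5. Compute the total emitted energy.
9.4064 eV

The energy levels of B⁴⁺ are E_n = -13.6057 × 5² / n² eV.

First transition (9 → 7):
ΔE₁ = |E_7 - E_9|
ΔE₁ = |-6.9416836735 - (-4.1992901235)| = 2.7423936 eV

Second transition (7 → 5):
ΔE₂ = |E_5 - E_7|
ΔE₂ = |-13.6057000000 - (-6.9416836735)| = 6.6640163 eV

Total energy released:
E_total = ΔE₁ + ΔE₂ = 2.7423936 + 6.6640163 = 9.4064 eV

Note: This equals the direct transition 9 → 5: 9.4064 eV ✓
Energy is conserved regardless of the path taken.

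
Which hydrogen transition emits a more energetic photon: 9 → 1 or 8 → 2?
9 → 1

Calculate the energy for each transition:

Transition 9 → 1:
ΔE₁ = |E_1 - E_9| = |-13.6057/1² - (-13.6057/9²)|
ΔE₁ = |-13.60570000 - (-0.16797160)| = 13.43773 eV

Transition 8 → 2:
ΔE₂ = |E_2 - E_8| = |-13.6057/2² - (-13.6057/8²)|
ΔE₂ = |-3.40142500 - (-0.21258906)| = 3.18884 eV

Since 13.43773 eV > 3.18884 eV, the transition 9 → 1 emits the more energetic photon.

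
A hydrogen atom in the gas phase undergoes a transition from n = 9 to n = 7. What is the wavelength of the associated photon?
11302.535 nm

First, find the transition energy using E_n = -13.6057 / n² eV:
E_9 = -13.6057 / 9² = -0.1679716049 eV
E_7 = -13.6057 / 7² = -0.2776673469 eV

Photon energy: |ΔE| = |E_7 - E_9| = 0.1096957420 eV

Convert to wavelength using E = hc/λ with hc = 1239.84 eV·nm:
λ = hc/E = 1239.84 eV·nm / 0.1096957420 eV
λ = 11302.535 nm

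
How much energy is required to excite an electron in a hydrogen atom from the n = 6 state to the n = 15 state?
0.317466 eV

The energy levels of a hydrogen-like atom are E_n = -13.6057 eV / n².

Energy at n = 6: E_6 = -13.6057 / 6² = -0.377936111 eV
Energy at n = 15: E_15 = -13.6057 / 15² = -0.060469778 eV

The excitation energy is the difference:
ΔE = E_15 - E_6
ΔE = -0.060469778 - (-0.377936111)
ΔE = 0.317466 eV

Since this is positive, energy must be absorbed (photon absorption).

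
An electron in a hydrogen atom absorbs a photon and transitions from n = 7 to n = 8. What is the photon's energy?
0.0651 eV

The energy levels of a hydrogen-like atom are E_n = -13.6057 eV / n².

Energy at n = 7: E_7 = -13.6057 / 7² = -0.2776673 eV
Energy at n = 8: E_8 = -13.6057 / 8² = -0.2125891 eV

The excitation energy is the difference:
ΔE = E_8 - E_7
ΔE = -0.2125891 - (-0.2776673)
ΔE = 0.0651 eV

Since this is positive, energy must be absorbed (photon absorption).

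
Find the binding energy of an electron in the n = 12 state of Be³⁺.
1.51 eV

The ionization energy is the energy needed to remove the electron completely (n → ∞).

For a hydrogen-like ion with Z = 4, E_n = -13.6057 Z² / n² eV.

At n = 12: E_12 = -13.6057 × 4² / 12² = -1.51174 eV
At n = ∞: E_∞ = 0 eV

Ionization energy = E_∞ - E_12 = 0 - (-1.51174) = 1.51174 eV
Ionization energy ≈ 1.51 eV

This is also called the binding energy of the electron in state n = 12.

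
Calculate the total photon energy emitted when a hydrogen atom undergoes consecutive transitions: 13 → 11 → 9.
0.08746 eV

The energy levels of hydrogen are E_n = -13.6057 / n² eV.

First transition (13 → 11):
ΔE₁ = |E_11 - E_13|
ΔE₁ = |-0.11244380165 - (-0.08050710059)| = 0.03193670 eV

Second transition (11 → 9):
ΔE₂ = |E_9 - E_11|
ΔE₂ = |-0.16797160494 - (-0.11244380165)| = 0.05552780 eV

Total energy released:
E_total = ΔE₁ + ΔE₂ = 0.03193670 + 0.05552780 = 0.08746 eV

Note: This equals the direct transition 13 → 9: 0.08746 eV ✓
Energy is conserved regardless of the path taken.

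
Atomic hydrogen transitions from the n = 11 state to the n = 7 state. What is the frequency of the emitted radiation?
3.995e+13 Hz

First, find the transition energy:
E_11 = -13.6057 / 11² = -0.1124438 eV
E_7 = -13.6057 / 7² = -0.2776673 eV
|ΔE| = |E_7 - E_11| = 0.1652235 eV

Convert to Joules: E = 0.1652235 eV × (1.602177 × 10⁻¹⁹ J/eV) = 2.64717e-20 J

Using E = hf:
f = E/h = 2.64717e-20 J / (6.62607 × 10⁻³⁴ J·s)
f = 3.995e+13 Hz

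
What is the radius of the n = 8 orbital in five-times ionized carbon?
0.56446 nm (or 5.64456 Å)

The Bohr radius formula is:
r_n = n² a₀ / Z

where a₀ = 0.05291772 nm is the Bohr radius.

For C⁵⁺ (Z = 6) at n = 8:
r_8 = 8² × 0.05291772 nm / 6
r_8 = 64 × 0.05291772 nm / 6
r_8 = 3.386734 nm / 6
r_8 = 0.56446 nm

The electron orbits at approximately 0.56446 nm from the nucleus.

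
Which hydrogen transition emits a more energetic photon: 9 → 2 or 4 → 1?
4 → 1

Calculate the energy for each transition:

Transition 9 → 2:
ΔE₁ = |E_2 - E_9| = |-13.6057/2² - (-13.6057/9²)|
ΔE₁ = |-3.401425000 - (-0.167971605)| = 3.233453 eV

Transition 4 → 1:
ΔE₂ = |E_1 - E_4| = |-13.6057/1² - (-13.6057/4²)|
ΔE₂ = |-13.605700000 - (-0.850356250)| = 12.755344 eV

Since 12.755344 eV > 3.233453 eV, the transition 4 → 1 emits the more energetic photon.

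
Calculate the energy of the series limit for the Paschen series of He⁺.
6.047 eV

The series limit corresponds to the transition from n = ∞ to n = 3.
This is the highest energy (shortest wavelength) transition in the Paschen series.

E_∞ = 0 eV
E_3 = -13.6057 × 2² / 3² = -6.047 eV

Energy at series limit:
ΔE = E_∞ - E_3 = 0 - (-6.047) = 6.047 eV

This energy equals the ionization energy from the n = 3 state of He⁺.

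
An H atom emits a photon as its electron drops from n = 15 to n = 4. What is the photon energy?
0.789886 eV

The energy levels are E_n = -13.6057 eV / n².

Energy at n = 15: E_15 = -13.6057 / 15² = -0.060469778 eV
Energy at n = 4: E_4 = -13.6057 / 4² = -0.850356250 eV

For emission (electron falling to lower state), the photon energy is:
E_photon = E_15 - E_4 = |-0.060469778 - (-0.850356250)|
E_photon = 0.789886 eV

This energy is carried away by the emitted photon.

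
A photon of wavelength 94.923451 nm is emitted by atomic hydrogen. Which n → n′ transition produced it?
n = 5 → n = 1

First, find the photon energy from the wavelength (hc = 1239.84 eV·nm):
E = hc/λ = 1239.84 eV·nm / 94.923451 nm = 13.061472 eV

The energy levels of hydrogen satisfy E_n = -13.6057 / n² eV, so an emission n_i → n_f releases
ΔE = 13.6057 × (1/n_f² − 1/n_i²) eV.

Setting ΔE equal to the photon energy:
1/n_f² − 1/n_i² = 13.061472 / 13.6057 = 0.96000000

Since 1/n_i² must be positive, we need 1/n_f² > 0.96000000, i.e. n_f ≤ 1. For each allowed n_f, solve n_i = (1/n_f² − 0.96000000)^(−1/2) and check whether it is a whole number:
  n_f = 1: 1/n_i² = 1.00000000 − 0.96000000 = 0.04000000 → n_i = 5.000  → integer, n_i = 5 ✓

Only n_f = 1 gives an integer upper level, n_i = 5.

The transition is from n = 5 to n = 1 (emission).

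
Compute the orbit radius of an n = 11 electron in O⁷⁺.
0.8004 nm (or 8.0038 Å)

The Bohr radius formula is:
r_n = n² a₀ / Z

where a₀ = 0.0529177 nm is the Bohr radius.

For O⁷⁺ (Z = 8) at n = 11:
r_11 = 11² × 0.0529177 nm / 8
r_11 = 121 × 0.0529177 nm / 8
r_11 = 6.40304 nm / 8
r_11 = 0.8004 nm

The electron orbits at approximately 0.8004 nm from the nucleus.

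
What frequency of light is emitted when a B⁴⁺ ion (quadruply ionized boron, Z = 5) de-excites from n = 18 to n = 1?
8.19923e+16 Hz

First, find the transition energy:
E_18 = -13.6057 × 5² / 18² = -1.049823 eV
E_1 = -13.6057 × 5² / 1² = -340.142500 eV
|ΔE| = |E_1 - E_18| = 339.092677 eV

Convert to Joules: E = 339.092677 eV × (1.602177 × 10⁻¹⁹ J/eV) = 5.4328649e-17 J

Using E = hf:
f = E/h = 5.4328649e-17 J / (6.62607 × 10⁻³⁴ J·s)
f = 8.19923e+16 Hz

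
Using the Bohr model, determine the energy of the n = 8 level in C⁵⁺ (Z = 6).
-7.653206 eV

For hydrogen-like ions, the energy levels scale with Z²:
E_n = -13.6057 Z² / n² eV

For C⁵⁺ (Z = 6) at n = 8:
E_8 = -13.6057 × 6² / 8²
E_8 = -13.6057 × 36 / 64
E_8 = -489.8052 / 64
E_8 = -7.653206 eV

The energy is 36 times more negative than hydrogen at the same n due to the stronger nuclear charge.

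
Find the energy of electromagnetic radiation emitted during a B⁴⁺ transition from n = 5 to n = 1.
326.53680 eV

The energy levels are E_n = -13.6057 Z² eV / n².

Energy at n = 5: E_5 = -13.6057 × 5² / 5² = -13.60570000 eV
Energy at n = 1: E_1 = -13.6057 × 5² / 1² = -340.14250000 eV

For emission (electron falling to lower state), the photon energy is:
E_photon = E_5 - E_1 = |-13.60570000 - (-340.14250000)|
E_photon = 326.53680 eV

This energy is carried away by the emitted photon.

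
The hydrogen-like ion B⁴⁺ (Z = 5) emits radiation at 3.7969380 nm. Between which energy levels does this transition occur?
n = 5 → n = 1

First, find the photon energy from the wavelength (hc = 1239.84 eV·nm):
E = hc/λ = 1239.84 eV·nm / 3.7969380 nm = 326.53680 eV

The energy levels of B⁴⁺ satisfy E_n = -13.6057 × 5² / n² eV, so an emission n_i → n_f releases
ΔE = 13.6057 × 5² × (1/n_f² − 1/n_i²) eV.

Setting ΔE equal to the photon energy:
1/n_f² − 1/n_i² = 326.53680 / (13.6057 × 5²) = 0.96000000

Since 1/n_i² must be positive, we need 1/n_f² > 0.96000000, i.e. n_f ≤ 1. For each allowed n_f, solve n_i = (1/n_f² − 0.96000000)^(−1/2) and check whether it is a whole number:
  n_f = 1: 1/n_i² = 1.00000000 − 0.96000000 = 0.04000000 → n_i = 5.000  → integer, n_i = 5 ✓

Only n_f = 1 gives an integer upper level, n_i = 5.

The transition is from n = 5 to n = 1 (emission).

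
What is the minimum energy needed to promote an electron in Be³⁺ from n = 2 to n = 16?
53.5724 eV

The energy levels of a hydrogen-like atom are E_n = -13.6057 Z² eV / n².

Energy at n = 2: E_2 = -13.6057 × 4² / 2² = -54.4228000 eV
Energy at n = 16: E_16 = -13.6057 × 4² / 16² = -0.8503563 eV

The excitation energy is the difference:
ΔE = E_16 - E_2
ΔE = -0.8503563 - (-54.4228000)
ΔE = 53.5724 eV

Since this is positive, energy must be absorbed (photon absorption).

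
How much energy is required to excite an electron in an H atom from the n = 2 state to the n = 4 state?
2.55 eV

The energy levels of a hydrogen-like atom are E_n = -13.6057 eV / n².

Energy at n = 2: E_2 = -13.6057 / 2² = -3.40143 eV
Energy at n = 4: E_4 = -13.6057 / 4² = -0.85036 eV

The excitation energy is the difference:
ΔE = E_4 - E_2
ΔE = -0.85036 - (-3.40143)
ΔE = 2.55 eV

Since this is positive, energy must be absorbed (photon absorption).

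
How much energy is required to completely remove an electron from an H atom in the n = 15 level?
0.06047 eV

The ionization energy is the energy needed to remove the electron completely (n → ∞).

For hydrogen, E_n = -13.6057 eV / n².

At n = 15: E_15 = -13.6057 / 15² = -0.06046978 eV
At n = ∞: E_∞ = 0 eV

Ionization energy = E_∞ - E_15 = 0 - (-0.06046978) = 0.06046978 eV
Ionization energy ≈ 0.06047 eV

This is also called the binding energy of the electron in state n = 15.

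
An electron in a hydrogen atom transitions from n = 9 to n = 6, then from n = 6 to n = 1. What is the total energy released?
13.4377 eV

The energy levels of hydrogen are E_n = -13.6057 / n² eV.

First transition (9 → 6):
ΔE₁ = |E_6 - E_9|
ΔE₁ = |-0.3779361111 - (-0.1679716049)| = 0.2099645 eV

Second transition (6 → 1):
ΔE₂ = |E_1 - E_6|
ΔE₂ = |-13.6057000000 - (-0.3779361111)| = 13.2277639 eV

Total energy released:
E_total = ΔE₁ + ΔE₂ = 0.2099645 + 13.2277639 = 13.4377 eV

Note: This equals the direct transition 9 → 1: 13.4377 eV ✓
Energy is conserved regardless of the path taken.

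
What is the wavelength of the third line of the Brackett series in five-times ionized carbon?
60.13736 nm

The lines of a series are numbered from the longest wavelength (smallest ΔE) outward; the third line is the transition from n = n_f + 3 to n_f.
The Brackett series has all transitions ending at n_f = 4.

For C⁵⁺ (Z = 6), the third line (γ-line) is the jump from n = 7 to n = 4:
E_7 = -13.6057 × 6² / 7² = -9.9960245 eV
E_4 = -13.6057 × 6² / 4² = -30.6128250 eV
ΔE = E_7 - E_4 = 20.6168005 eV

λ = hc/E = 1239.84 eV·nm / 20.6168005 eV
λ = 60.13736 nm

This is the γ-line of the Brackett series in C⁵⁺.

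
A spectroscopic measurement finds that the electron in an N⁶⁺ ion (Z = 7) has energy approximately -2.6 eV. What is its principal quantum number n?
n = 16

The exact energy levels follow E_n = -13.6057 Z² / n² eV with Z = 7.

The measured value (-2.6 eV) is reported to only 2 significant figures, so we must test candidate n values and see which one matches to that precision.

Candidate energies:
  n = 14:  E = -13.6057 × 7² / 14² = -3.401425 eV
  n = 15:  E = -13.6057 × 7² / 15² = -2.963019 eV
  n = 16:  E = -13.6057 × 7² / 16² = -2.604216 eV  ← matches
  n = 17:  E = -13.6057 × 7² / 17² = -2.306849 eV
  n = 18:  E = -13.6057 × 7² / 18² = -2.057652 eV

Checking against the measurement of -2.6 eV (2 sig figs), only n = 16 agrees:
E_16 = -2.604216 eV, which rounds to -2.6 eV ✓

Therefore n = 16.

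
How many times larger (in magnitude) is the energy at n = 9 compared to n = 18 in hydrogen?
4.000000

Using E_n = -13.6057 Z² / n² eV with Z = 1:

E_9 = -13.6057 / 9² = -13.6057 / 81 = -0.167971604938 eV
E_18 = -13.6057 / 18² = -13.6057 / 324 = -0.041992901235 eV

The ratio is:
E_9/E_18 = (-0.167971604938) / (-0.041992901235)
E_9/E_18 = (-13.6057/81) / (-13.6057/324)
E_9/E_18 = 324/81
E_9/E_18 = 4.000000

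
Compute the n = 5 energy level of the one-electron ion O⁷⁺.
-34.830592 eV

For hydrogen-like ions, the energy levels scale with Z²:
E_n = -13.6057 Z² / n² eV

For O⁷⁺ (Z = 8) at n = 5:
E_5 = -13.6057 × 8² / 5²
E_5 = -13.6057 × 64 / 25
E_5 = -870.7648 / 25
E_5 = -34.830592 eV

The energy is 64 times more negative than hydrogen at the same n due to the stronger nuclear charge.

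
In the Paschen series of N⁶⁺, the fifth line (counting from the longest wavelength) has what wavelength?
19.47639 nm

The lines of a series are numbered from the longest wavelength (smallest ΔE) outward; the fifth line is the transition from n = n_f + 5 to n_f.
The Paschen series has all transitions ending at n_f = 3.

For N⁶⁺ (Z = 7), the fifth line (ε-line) is the jump from n = 8 to n = 3:
E_8 = -13.6057 × 7² / 8² = -10.4168641 eV
E_3 = -13.6057 × 7² / 3² = -74.0754778 eV
ΔE = E_8 - E_3 = 63.6586137 eV

λ = hc/E = 1239.84 eV·nm / 63.6586137 eV
λ = 19.47639 nm

This is the ε-line of the Paschen series in N⁶⁺.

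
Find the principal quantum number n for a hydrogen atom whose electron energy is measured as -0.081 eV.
n = 13

The exact energy levels follow E_n = -13.6057 eV / n².

The measured value (-0.081 eV) is reported to only 2 significant figures, so we must test candidate n values and see which one matches to that precision.

Candidate energies:
  n = 11:  E = -13.6057/11² = -0.11244 eV
  n = 12:  E = -13.6057/12² = -0.09448 eV
  n = 13:  E = -13.6057/13² = -0.08051 eV  ← matches
  n = 14:  E = -13.6057/14² = -0.06942 eV
  n = 15:  E = -13.6057/15² = -0.06047 eV

Checking against the measurement of -0.081 eV (2 sig figs), only n = 13 agrees:
E_13 = -0.08051 eV, which rounds to -0.081 eV ✓

Therefore n = 13.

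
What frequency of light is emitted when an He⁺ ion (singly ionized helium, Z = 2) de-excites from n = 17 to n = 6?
3.200e+14 Hz

First, find the transition energy:
E_17 = -13.6057 × 2² / 17² = -0.1883142 eV
E_6 = -13.6057 × 2² / 6² = -1.5117444 eV
|ΔE| = |E_6 - E_17| = 1.3234302 eV

Convert to Joules: E = 1.3234302 eV × (1.602177 × 10⁻¹⁹ J/eV) = 2.12037e-19 J

Using E = hf:
f = E/h = 2.12037e-19 J / (6.62607 × 10⁻³⁴ J·s)
f = 3.200e+14 Hz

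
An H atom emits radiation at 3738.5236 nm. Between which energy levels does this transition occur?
n = 8 → n = 5

First, find the photon energy from the wavelength (hc = 1239.84 eV·nm):
E = hc/λ = 1239.84 eV·nm / 3738.5236 nm = 0.33163894 eV

The energy levels of hydrogen satisfy E_n = -13.6057 / n² eV, so an emission n_i → n_f releases
ΔE = 13.6057 × (1/n_f² − 1/n_i²) eV.

Setting ΔE equal to the photon energy:
1/n_f² − 1/n_i² = 0.33163894 / 13.6057 = 0.024375000

Since 1/n_i² must be positive, we need 1/n_f² > 0.024375000, i.e. n_f ≤ 6. For each allowed n_f, solve n_i = (1/n_f² − 0.024375000)^(−1/2) and check whether it is a whole number:
  n_f = 1: 1/n_i² = 1.000000000 − 0.024375000 = 0.975625000 → n_i = 1.012  (not an integer) ✗
  n_f = 2: 1/n_i² = 0.250000000 − 0.024375000 = 0.225625000 → n_i = 2.105  (not an integer) ✗
  n_f = 3: 1/n_i² = 0.111111111 − 0.024375000 = 0.086736111 → n_i = 3.395  (not an integer) ✗
  n_f = 4: 1/n_i² = 0.062500000 − 0.024375000 = 0.038125000 → n_i = 5.121  (not an integer) ✗
  n_f = 5: 1/n_i² = 0.040000000 − 0.024375000 = 0.015625000 → n_i = 8.000  → integer, n_i = 8 ✓
  n_f = 6: 1/n_i² = 0.027777778 − 0.024375000 = 0.003402778 → n_i = 17.143  (not an integer) ✗

Only n_f = 5 gives an integer upper level, n_i = 8.

The transition is from n = 8 to n = 5 (emission).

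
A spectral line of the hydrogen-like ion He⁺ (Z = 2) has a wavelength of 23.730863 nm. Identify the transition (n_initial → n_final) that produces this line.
n = 5 → n = 1

First, find the photon energy from the wavelength (hc = 1239.84 eV·nm):
E = hc/λ = 1239.84 eV·nm / 23.730863 nm = 52.245888 eV

The energy levels of He⁺ satisfy E_n = -13.6057 × 2² / n² eV, so an emission n_i → n_f releases
ΔE = 13.6057 × 2² × (1/n_f² − 1/n_i²) eV.

Setting ΔE equal to the photon energy:
1/n_f² − 1/n_i² = 52.245888 / (13.6057 × 2²) = 0.96000000

Since 1/n_i² must be positive, we need 1/n_f² > 0.96000000, i.e. n_f ≤ 1. For each allowed n_f, solve n_i = (1/n_f² − 0.96000000)^(−1/2) and check whether it is a whole number:
  n_f = 1: 1/n_i² = 1.00000000 − 0.96000000 = 0.04000000 → n_i = 5.000  → integer, n_i = 5 ✓

Only n_f = 1 gives an integer upper level, n_i = 5.

The transition is from n = 5 to n = 1 (emission).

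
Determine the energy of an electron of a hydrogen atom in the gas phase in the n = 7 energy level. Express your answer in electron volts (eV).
-0.2777 eV

The energy levels of a hydrogen-like atom are given by:
E_n = -13.6057 eV / n²

For n = 7:
E_7 = -13.6057 eV / 7²
E_7 = -13.6057 eV / 49
E_7 = -0.2777 eV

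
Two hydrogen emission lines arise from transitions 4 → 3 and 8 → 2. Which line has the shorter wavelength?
8 → 2

Calculate the energy for each transition:

Transition 4 → 3:
ΔE₁ = |E_3 - E_4| = |-13.6057/3² - (-13.6057/4²)|
ΔE₁ = |-1.51174444444 - (-0.85035625000)| = 0.66138819 eV

Transition 8 → 2:
ΔE₂ = |E_2 - E_8| = |-13.6057/2² - (-13.6057/8²)|
ΔE₂ = |-3.40142500000 - (-0.21258906250)| = 3.18883594 eV

Since 3.18883594 eV > 0.66138819 eV, the transition 8 → 2 emits the more energetic photon.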